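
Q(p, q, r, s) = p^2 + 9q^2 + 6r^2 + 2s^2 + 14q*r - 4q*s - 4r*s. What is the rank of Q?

The symmetric matrix is A = [[1, 0, 0, 0], [0, 9, 7, -2], [0, 7, 6, -2], [0, -2, -2, 2]].
An LDLᵀ factorisation of A has diagonal entries 1, 9, 5/9, 6/5.
That gives 4 positive pivots.
The rank is the number of nonzero pivots: 4.

4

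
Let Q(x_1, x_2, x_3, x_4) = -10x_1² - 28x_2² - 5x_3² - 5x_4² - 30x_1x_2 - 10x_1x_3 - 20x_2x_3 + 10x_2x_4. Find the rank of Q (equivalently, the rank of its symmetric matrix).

4

The associated matrix is A = [[-10, -15, -5, 0], [-15, -28, -10, 5], [-5, -10, -5, 0], [0, 5, 0, -5]].
Row-reducing A symmetrically gives the diagonal entries -10, -11/2, -15/11, 10/3.
Counting signs: 1 positive, 3 negative.
The rank is the number of nonzero pivots: 4.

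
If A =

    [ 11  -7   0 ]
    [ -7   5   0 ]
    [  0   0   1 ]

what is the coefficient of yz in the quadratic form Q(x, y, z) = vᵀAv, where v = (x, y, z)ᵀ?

The coefficient of yz is A[2,3] + A[3,2] = 2·0 = 0.

0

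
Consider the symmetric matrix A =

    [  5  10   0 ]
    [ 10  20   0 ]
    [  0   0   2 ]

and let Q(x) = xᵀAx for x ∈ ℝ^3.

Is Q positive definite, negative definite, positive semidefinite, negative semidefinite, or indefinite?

positive semidefinite

Congruent diagonalization of A (simultaneous row and column reduction) yields pivots 5, 0, 2.
Counting signs: 2 positive, 1 zero.
Hence Q is positive semidefinite.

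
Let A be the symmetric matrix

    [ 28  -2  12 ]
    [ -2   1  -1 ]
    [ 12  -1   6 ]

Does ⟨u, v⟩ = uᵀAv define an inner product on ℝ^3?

yes

Leading principal minors: Δ_1 = 28, Δ_2 = 24, Δ_3 = 20.
All leading principal minors are positive, so by Sylvester's criterion Q is positive definite.
⟨·,·⟩ is an inner product exactly when A is positive definite.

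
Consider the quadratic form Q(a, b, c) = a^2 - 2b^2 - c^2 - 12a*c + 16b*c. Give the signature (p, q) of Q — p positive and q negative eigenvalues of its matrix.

(1, 2)

Write A = [[1, 0, -6], [0, -2, 8], [-6, 8, -1]].
Congruent diagonalization of A (simultaneous row and column reduction) yields pivots 1, -2, -5.
So there are 1 positive, 2 negative pivots.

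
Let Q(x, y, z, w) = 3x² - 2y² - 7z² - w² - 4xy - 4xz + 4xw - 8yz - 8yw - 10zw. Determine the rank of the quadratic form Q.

4

The symmetric matrix is A = [[3, -2, -2, 2], [-2, -2, -4, -4], [-2, -4, -7, -5], [2, -4, -5, -1]].
Applying the same elementary operations to the rows and columns of A produces a congruent diagonal matrix with entries 3, -10/3, 1/5, -2.
Counting signs: 2 positive, 2 negative.
The rank is the number of nonzero pivots: 4.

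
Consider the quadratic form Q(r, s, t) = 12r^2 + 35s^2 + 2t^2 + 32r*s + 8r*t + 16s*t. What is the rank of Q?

The associated matrix is A = [[12, 16, 4], [16, 35, 8], [4, 8, 2]].
Row-reducing A symmetrically gives the diagonal entries 12, 41/3, 6/41.
That gives 3 positive pivots.
The rank is the number of nonzero pivots: 3.

3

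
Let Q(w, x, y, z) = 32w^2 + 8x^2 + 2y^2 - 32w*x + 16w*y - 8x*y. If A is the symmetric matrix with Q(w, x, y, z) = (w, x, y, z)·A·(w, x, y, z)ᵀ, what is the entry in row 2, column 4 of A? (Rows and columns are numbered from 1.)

The coefficient of x·z in Q is 0. For a symmetric A this equals A[2,4] + A[4,2] = 2·A[2,4].
So A[2,4] = 0/2 = 0.

0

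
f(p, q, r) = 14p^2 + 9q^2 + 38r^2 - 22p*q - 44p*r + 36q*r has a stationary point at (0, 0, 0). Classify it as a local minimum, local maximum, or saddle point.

The Hessian at the origin is H = [[28, -22, -44], [-22, 18, 36], [-44, 36, 76]].
Congruent diagonalization of H (simultaneous row and column reduction) yields pivots 28, 5/7, 4.
That gives 3 positive pivots.
H is positive definite, so the origin is a strict local minimum.

local minimum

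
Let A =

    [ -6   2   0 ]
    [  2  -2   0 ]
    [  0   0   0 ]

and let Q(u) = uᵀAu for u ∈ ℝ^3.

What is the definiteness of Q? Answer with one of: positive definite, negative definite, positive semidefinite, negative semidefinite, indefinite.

Applying the same elementary operations to the rows and columns of A produces a congruent diagonal matrix with entries -6, -4/3, 0.
That gives 2 negative, 1 zero pivots.
Hence Q is negative semidefinite.

negative semidefinite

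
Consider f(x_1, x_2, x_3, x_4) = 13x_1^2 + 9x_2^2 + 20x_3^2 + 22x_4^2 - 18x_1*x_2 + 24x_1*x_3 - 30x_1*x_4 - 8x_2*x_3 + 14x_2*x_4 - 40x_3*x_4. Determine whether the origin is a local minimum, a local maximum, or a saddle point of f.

The Hessian at the origin is H = [[26, -18, 24, -30], [-18, 18, -8, 14], [24, -8, 40, -40], [-30, 14, -40, 44]].
Applying the same elementary operations to the rows and columns of H produces a congruent diagonal matrix with entries 26, 72/13, 40/9, 2/5.
So there are 4 positive pivots.
H is positive definite, so the origin is a strict local minimum.

local minimum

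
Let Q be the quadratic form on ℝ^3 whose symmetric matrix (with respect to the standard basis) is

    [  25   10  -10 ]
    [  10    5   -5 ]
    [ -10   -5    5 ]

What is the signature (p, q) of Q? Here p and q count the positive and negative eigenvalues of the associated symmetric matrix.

Applying the same elementary operations to the rows and columns of A produces a congruent diagonal matrix with entries 25, 1, 0.
Counting signs: 2 positive, 1 zero.

(2, 0)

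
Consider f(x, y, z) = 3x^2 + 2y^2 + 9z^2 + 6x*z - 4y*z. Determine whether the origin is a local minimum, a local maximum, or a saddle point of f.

local minimum

The Hessian at the origin is H = [[6, 0, 6], [0, 4, -4], [6, -4, 18]].
Row-reducing H symmetrically gives the diagonal entries 6, 4, 8.
So there are 3 positive pivots.
H is positive definite, so the origin is a strict local minimum.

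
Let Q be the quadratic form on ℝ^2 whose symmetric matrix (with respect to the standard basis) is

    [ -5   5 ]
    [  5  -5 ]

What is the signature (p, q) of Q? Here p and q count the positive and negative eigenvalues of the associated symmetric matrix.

Applying the same elementary operations to the rows and columns of A produces a congruent diagonal matrix with entries -5, 0.
That gives 1 negative, 1 zero pivots.

(0, 1)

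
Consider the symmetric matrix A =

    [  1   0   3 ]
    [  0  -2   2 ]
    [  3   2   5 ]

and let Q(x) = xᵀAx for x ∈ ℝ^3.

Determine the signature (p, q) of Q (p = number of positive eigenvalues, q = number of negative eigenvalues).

(1, 2)

An LDLᵀ factorisation of A has diagonal entries 1, -2, -2.
Counting signs: 1 positive, 2 negative.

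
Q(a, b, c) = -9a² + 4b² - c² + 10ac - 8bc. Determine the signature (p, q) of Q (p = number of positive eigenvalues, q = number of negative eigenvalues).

The associated matrix is A = [[-9, 0, 5], [0, 4, -4], [5, -4, -1]].
Row-reducing A symmetrically gives the diagonal entries -9, 4, -20/9.
That gives 1 positive, 2 negative pivots.

(1, 2)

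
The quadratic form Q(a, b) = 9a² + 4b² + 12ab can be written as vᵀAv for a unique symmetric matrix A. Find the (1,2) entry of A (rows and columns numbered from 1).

6

The coefficient of a·b in Q is 12. For a symmetric A this equals A[1,2] + A[2,1] = 2·A[1,2].
So A[1,2] = 12/2 = 6.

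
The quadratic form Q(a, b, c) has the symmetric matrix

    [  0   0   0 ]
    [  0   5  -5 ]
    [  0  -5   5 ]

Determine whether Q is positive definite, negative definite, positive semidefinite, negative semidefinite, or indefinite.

positive semidefinite

Applying the same elementary operations to the rows and columns of A produces a congruent diagonal matrix with entries 0, 5, 0.
So there are 1 positive, 2 zero pivots.
Hence Q is positive semidefinite.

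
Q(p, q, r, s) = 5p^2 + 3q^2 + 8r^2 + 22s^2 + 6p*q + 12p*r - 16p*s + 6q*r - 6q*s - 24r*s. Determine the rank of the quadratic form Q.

4

The symmetric matrix is A = [[5, 3, 6, -8], [3, 3, 3, -3], [6, 3, 8, -12], [-8, -3, -12, 22]].
Congruent diagonalization of A (simultaneous row and column reduction) yields pivots 5, 6/5, 1/2, 2.
Counting signs: 4 positive.
The rank is the number of nonzero pivots: 4.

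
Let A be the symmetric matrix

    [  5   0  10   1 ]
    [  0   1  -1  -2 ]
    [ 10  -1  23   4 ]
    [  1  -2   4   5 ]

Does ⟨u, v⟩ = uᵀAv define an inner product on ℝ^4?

yes

An LDLᵀ factorisation of A has diagonal entries 5, 1, 2, 4/5.
That gives 4 positive pivots.
Hence Q is positive definite.
⟨·,·⟩ is an inner product exactly when A is positive definite.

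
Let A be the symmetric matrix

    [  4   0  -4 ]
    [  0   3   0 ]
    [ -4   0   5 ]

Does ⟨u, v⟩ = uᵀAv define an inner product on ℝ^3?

yes

Leading principal minors: Δ_1 = 4, Δ_2 = 12, Δ_3 = 12.
All leading principal minors are positive, so by Sylvester's criterion Q is positive definite.
⟨·,·⟩ is an inner product exactly when A is positive definite.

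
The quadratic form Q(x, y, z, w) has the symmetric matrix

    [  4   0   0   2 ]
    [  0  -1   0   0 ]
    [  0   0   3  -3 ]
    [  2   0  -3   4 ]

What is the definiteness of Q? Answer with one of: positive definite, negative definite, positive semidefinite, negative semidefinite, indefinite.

Row-reducing A symmetrically gives the diagonal entries 4, -1, 3, 0.
So there are 2 positive, 1 negative, 1 zero pivots.
Hence Q is indefinite.

indefinite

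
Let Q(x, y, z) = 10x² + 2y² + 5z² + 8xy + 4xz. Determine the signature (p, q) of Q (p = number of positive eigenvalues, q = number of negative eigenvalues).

(3, 0)

The symmetric matrix is A = [[10, 4, 2], [4, 2, 0], [2, 0, 5]].
Symmetric row and column elimination reduces A to a congruent diagonal form with pivots 10, 2/5, 3.
That gives 3 positive pivots.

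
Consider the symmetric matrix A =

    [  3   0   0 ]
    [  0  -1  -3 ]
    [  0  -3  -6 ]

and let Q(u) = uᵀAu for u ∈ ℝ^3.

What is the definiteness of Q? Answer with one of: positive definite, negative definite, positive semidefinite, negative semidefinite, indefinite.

Applying the same elementary operations to the rows and columns of A produces a congruent diagonal matrix with entries 3, -1, 3.
Counting signs: 2 positive, 1 negative.
Hence Q is indefinite.

indefinite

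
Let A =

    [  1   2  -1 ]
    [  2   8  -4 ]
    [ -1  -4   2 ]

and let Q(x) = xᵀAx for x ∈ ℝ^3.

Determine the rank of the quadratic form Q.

Row-reducing A symmetrically gives the diagonal entries 1, 4, 0.
Counting signs: 2 positive, 1 zero.
The rank is the number of nonzero pivots: 2.

2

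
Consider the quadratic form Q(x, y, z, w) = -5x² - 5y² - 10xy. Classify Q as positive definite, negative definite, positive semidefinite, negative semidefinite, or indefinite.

The associated matrix is A = [[-5, -5, 0, 0], [-5, -5, 0, 0], [0, 0, 0, 0], [0, 0, 0, 0]].
Applying the same elementary operations to the rows and columns of A produces a congruent diagonal matrix with entries -5, 0, 0, 0.
That gives 1 negative, 3 zero pivots.
Hence Q is negative semidefinite.

negative semidefinite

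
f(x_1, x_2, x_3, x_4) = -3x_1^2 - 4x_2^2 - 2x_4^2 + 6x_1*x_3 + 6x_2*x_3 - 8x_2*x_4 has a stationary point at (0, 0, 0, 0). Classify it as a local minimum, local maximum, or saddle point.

saddle point

The Hessian at the origin is H = [[-6, 0, 6, 0], [0, -8, 6, -8], [6, 6, 0, 0], [0, -8, 0, -4]].
Row-reducing H symmetrically gives the diagonal entries -6, -8, 21/2, 4/7.
So there are 2 positive, 2 negative pivots.
H is indefinite, so the origin is a saddle point.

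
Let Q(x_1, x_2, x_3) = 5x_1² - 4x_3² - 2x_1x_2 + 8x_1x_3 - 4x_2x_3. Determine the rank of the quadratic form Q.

2

The symmetric matrix is A = [[5, -1, 4], [-1, 0, -2], [4, -2, -4]].
Symmetric row and column elimination reduces A to a congruent diagonal form with pivots 5, -1/5, 0.
That gives 1 positive, 1 negative, 1 zero pivots.
The rank is the number of nonzero pivots: 2.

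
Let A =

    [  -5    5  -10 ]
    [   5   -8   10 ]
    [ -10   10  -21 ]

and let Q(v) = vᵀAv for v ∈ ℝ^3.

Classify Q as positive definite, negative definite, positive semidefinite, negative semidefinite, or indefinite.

negative definite

Row-reducing A symmetrically gives the diagonal entries -5, -3, -1.
That gives 3 negative pivots.
Hence Q is negative definite.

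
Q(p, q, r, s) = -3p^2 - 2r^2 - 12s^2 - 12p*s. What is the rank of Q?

The symmetric matrix is A = [[-3, 0, 0, -6], [0, 0, 0, 0], [0, 0, -2, 0], [-6, 0, 0, -12]].
Applying the same elementary operations to the rows and columns of A produces a congruent diagonal matrix with entries -3, 0, -2, 0.
That gives 2 negative, 2 zero pivots.
The rank is the number of nonzero pivots: 2.

2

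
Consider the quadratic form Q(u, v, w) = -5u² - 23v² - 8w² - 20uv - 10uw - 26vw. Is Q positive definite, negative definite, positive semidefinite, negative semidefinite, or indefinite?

The associated matrix is A = [[-5, -10, -5], [-10, -23, -13], [-5, -13, -8]].
Congruent diagonalization of A (simultaneous row and column reduction) yields pivots -5, -3, 0.
Counting signs: 2 negative, 1 zero.
Hence Q is negative semidefinite.

negative semidefinite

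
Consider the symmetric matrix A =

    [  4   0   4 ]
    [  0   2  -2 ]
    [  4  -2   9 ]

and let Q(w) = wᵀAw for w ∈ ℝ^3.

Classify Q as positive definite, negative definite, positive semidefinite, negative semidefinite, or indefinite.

positive definite

Congruent diagonalization of A (simultaneous row and column reduction) yields pivots 4, 2, 3.
So there are 3 positive pivots.
Hence Q is positive definite.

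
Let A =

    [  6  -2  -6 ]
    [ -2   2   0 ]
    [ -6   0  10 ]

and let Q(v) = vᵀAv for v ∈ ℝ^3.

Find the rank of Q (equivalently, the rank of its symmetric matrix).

3

Symmetric row and column elimination reduces A to a congruent diagonal form with pivots 6, 4/3, 1.
So there are 3 positive pivots.
The rank is the number of nonzero pivots: 3.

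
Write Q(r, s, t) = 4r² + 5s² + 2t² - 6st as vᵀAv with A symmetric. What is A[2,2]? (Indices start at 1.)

5

The coefficient of s² in Q is 5, and that is exactly A[2,2].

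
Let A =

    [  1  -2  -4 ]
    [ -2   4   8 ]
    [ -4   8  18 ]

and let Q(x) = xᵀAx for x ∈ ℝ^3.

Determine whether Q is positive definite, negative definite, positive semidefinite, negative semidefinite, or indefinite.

Symmetric row and column elimination reduces A to a congruent diagonal form with pivots 1, 0, 2.
That gives 2 positive, 1 zero pivots.
Hence Q is positive semidefinite.

positive semidefinite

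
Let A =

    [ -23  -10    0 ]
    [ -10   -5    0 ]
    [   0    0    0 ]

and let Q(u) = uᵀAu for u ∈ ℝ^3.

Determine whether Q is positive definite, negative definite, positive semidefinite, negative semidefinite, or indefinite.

negative semidefinite

Applying the same elementary operations to the rows and columns of A produces a congruent diagonal matrix with entries -23, -15/23, 0.
That gives 2 negative, 1 zero pivots.
Hence Q is negative semidefinite.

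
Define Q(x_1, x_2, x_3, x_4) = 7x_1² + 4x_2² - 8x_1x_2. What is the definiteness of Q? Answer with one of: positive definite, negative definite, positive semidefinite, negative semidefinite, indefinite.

positive semidefinite

Write A = [[7, -4, 0, 0], [-4, 4, 0, 0], [0, 0, 0, 0], [0, 0, 0, 0]].
Row-reducing A symmetrically gives the diagonal entries 7, 12/7, 0, 0.
Counting signs: 2 positive, 2 zero.
Hence Q is positive semidefinite.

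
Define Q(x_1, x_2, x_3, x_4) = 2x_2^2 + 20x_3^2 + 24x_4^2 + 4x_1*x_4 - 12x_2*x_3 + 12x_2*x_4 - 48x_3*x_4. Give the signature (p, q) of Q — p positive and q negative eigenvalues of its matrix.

The symmetric matrix is A = [[0, 0, 0, 2], [0, 2, -6, 6], [0, -6, 20, -24], [2, 6, -24, 24]].
By Sylvester's law of inertia any congruent diagonalization of A has 3 positive, 1 negative and 0 zero entries.

(3, 1)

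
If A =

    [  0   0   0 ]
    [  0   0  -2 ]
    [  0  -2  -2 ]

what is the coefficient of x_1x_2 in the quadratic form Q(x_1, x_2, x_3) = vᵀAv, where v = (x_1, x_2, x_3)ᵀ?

0

The coefficient of x_1x_2 is A[1,2] + A[2,1] = 2·0 = 0.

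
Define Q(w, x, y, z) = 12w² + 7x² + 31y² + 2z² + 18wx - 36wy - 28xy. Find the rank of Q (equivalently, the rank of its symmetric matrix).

4

The symmetric matrix is A = [[12, 9, -18, 0], [9, 7, -14, 0], [-18, -14, 31, 0], [0, 0, 0, 2]].
Symmetric row and column elimination reduces A to a congruent diagonal form with pivots 12, 1/4, 3, 2.
Counting signs: 4 positive.
The rank is the number of nonzero pivots: 4.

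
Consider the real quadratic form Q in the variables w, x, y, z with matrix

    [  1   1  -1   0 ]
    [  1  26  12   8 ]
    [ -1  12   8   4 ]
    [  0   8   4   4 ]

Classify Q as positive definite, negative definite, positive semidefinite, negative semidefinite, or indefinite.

Leading principal minors: Δ_1 = 1, Δ_2 = 25, Δ_3 = 6, Δ_4 = 8.
All leading principal minors are positive, so by Sylvester's criterion Q is positive definite.

positive definite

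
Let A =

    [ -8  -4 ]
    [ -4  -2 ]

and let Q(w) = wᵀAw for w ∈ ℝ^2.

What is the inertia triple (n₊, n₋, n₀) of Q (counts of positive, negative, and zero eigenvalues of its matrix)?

Congruent diagonalization of A (simultaneous row and column reduction) yields pivots -8, 0.
So there are 1 negative, 1 zero pivots.

(0, 1, 1)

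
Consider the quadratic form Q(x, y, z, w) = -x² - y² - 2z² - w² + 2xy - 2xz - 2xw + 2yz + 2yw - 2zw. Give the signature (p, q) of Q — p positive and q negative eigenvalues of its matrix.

The associated matrix is A = [[-1, 1, -1, -1], [1, -1, 1, 1], [-1, 1, -2, -1], [-1, 1, -1, -1]].
Row-reducing A symmetrically gives the diagonal entries -1, 0, -1, 0.
Counting signs: 2 negative, 2 zero.

(0, 2)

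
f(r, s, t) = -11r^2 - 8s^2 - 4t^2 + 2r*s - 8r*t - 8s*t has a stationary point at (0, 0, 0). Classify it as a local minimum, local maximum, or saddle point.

local maximum

The Hessian at the origin is H = [[-22, 2, -8], [2, -16, -8], [-8, -8, -8]].
Applying the same elementary operations to the rows and columns of H produces a congruent diagonal matrix with entries -22, -174/11, -8/29.
So there are 3 negative pivots.
H is negative definite, so the origin is a strict local maximum.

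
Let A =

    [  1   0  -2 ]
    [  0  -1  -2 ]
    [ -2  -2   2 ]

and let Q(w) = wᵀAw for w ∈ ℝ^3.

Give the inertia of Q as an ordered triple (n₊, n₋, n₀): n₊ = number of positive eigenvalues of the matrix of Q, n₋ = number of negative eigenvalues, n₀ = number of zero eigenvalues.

Symmetric row and column elimination reduces A to a congruent diagonal form with pivots 1, -1, 2.
So there are 2 positive, 1 negative pivots.

(2, 1, 0)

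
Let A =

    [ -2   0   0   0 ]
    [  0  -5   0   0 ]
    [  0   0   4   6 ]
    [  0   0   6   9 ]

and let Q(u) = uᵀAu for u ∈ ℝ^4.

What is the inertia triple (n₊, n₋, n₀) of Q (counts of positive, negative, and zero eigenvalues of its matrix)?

Congruent diagonalization of A (simultaneous row and column reduction) yields pivots -2, -5, 4, 0.
So there are 1 positive, 2 negative, 1 zero pivots.

(1, 2, 1)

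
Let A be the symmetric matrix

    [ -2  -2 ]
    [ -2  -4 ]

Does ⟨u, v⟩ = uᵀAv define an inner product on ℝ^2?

Applying the same elementary operations to the rows and columns of A produces a congruent diagonal matrix with entries -2, -2.
Counting signs: 2 negative.
Hence Q is negative definite.
⟨·,·⟩ is an inner product exactly when A is positive definite.

no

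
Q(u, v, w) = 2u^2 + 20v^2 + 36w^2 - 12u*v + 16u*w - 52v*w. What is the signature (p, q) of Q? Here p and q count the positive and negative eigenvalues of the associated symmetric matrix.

(3, 0)

The symmetric matrix is A = [[2, -6, 8], [-6, 20, -26], [8, -26, 36]].
Symmetric row and column elimination reduces A to a congruent diagonal form with pivots 2, 2, 2.
So there are 3 positive pivots.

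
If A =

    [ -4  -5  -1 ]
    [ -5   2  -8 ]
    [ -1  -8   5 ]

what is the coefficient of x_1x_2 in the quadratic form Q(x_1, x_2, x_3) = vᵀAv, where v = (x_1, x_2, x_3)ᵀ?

-10

The coefficient of x_1x_2 is A[1,2] + A[2,1] = 2·(-5) = -10.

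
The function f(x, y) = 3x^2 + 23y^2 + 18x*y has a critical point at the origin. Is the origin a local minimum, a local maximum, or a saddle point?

saddle point

The Hessian at the origin is H = [[6, 18], [18, 46]].
det H = 6·46 − (18)² = -48 < 0, so H is indefinite.
Therefore the origin is a saddle point.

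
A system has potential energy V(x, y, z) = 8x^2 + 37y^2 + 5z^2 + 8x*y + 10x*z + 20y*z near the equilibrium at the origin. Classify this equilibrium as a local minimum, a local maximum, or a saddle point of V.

The Hessian at the origin is H = [[16, 8, 10], [8, 74, 20], [10, 20, 10]].
An LDLᵀ factorisation of H has diagonal entries 16, 70, 15/28.
Counting signs: 3 positive.
H is positive definite, so the origin is a strict local minimum.

local minimum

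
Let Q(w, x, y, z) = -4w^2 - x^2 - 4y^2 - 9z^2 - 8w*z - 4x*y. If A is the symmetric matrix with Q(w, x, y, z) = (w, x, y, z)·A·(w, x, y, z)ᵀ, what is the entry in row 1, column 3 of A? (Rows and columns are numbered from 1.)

0

The coefficient of w·y in Q is 0. For a symmetric A this equals A[1,3] + A[3,1] = 2·A[1,3].
So A[1,3] = 0/2 = 0.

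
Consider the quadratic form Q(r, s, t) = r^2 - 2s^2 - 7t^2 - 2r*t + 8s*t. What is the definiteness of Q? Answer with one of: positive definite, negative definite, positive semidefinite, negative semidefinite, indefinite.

The symmetric matrix is A = [[1, 0, -1], [0, -2, 4], [-1, 4, -7]].
Congruent diagonalization of A (simultaneous row and column reduction) yields pivots 1, -2, 0.
So there are 1 positive, 1 negative, 1 zero pivots.
Hence Q is indefinite.

indefinite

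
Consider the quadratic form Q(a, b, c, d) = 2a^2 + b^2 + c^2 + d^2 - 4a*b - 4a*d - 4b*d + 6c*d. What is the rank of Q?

4

The associated matrix is A = [[2, -2, 0, -2], [-2, 1, 0, -2], [0, 0, 1, 3], [-2, -2, 3, 1]].
Applying the same elementary operations to the rows and columns of A produces a congruent diagonal matrix with entries 2, -1, 1, 6.
So there are 3 positive, 1 negative pivots.
The rank is the number of nonzero pivots: 4.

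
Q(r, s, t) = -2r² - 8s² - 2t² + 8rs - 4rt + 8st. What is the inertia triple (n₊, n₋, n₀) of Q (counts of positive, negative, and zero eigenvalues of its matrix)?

Write A = [[-2, 4, -2], [4, -8, 4], [-2, 4, -2]].
Applying the same elementary operations to the rows and columns of A produces a congruent diagonal matrix with entries -2, 0, 0.
So there are 1 negative, 2 zero pivots.

(0, 1, 2)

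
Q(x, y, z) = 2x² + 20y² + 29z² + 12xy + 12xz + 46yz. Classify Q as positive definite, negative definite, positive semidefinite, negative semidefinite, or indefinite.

The symmetric matrix is A = [[2, 6, 6], [6, 20, 23], [6, 23, 29]].
An LDLᵀ factorisation of A has diagonal entries 2, 2, -3/2.
Counting signs: 2 positive, 1 negative.
Hence Q is indefinite.

indefinite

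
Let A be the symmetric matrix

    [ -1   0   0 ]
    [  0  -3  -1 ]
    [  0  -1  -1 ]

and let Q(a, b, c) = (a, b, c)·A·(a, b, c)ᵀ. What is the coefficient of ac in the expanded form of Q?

The coefficient of ac is A[1,3] + A[3,1] = 2·0 = 0.

0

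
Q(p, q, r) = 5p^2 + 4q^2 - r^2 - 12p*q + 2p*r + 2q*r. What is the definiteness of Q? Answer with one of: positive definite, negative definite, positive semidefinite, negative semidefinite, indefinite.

The associated matrix is A = [[5, -6, 1], [-6, 4, 1], [1, 1, -1]].
Row-reducing A symmetrically gives the diagonal entries 5, -16/5, 5/16.
So there are 2 positive, 1 negative pivots.
Hence Q is indefinite.

indefinite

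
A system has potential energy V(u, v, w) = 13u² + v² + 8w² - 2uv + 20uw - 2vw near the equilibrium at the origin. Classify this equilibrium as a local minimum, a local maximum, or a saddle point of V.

local minimum

The Hessian at the origin is H = [[26, -2, 20], [-2, 2, -2], [20, -2, 16]].
Row-reducing H symmetrically gives the diagonal entries 26, 24/13, 1/2.
Counting signs: 3 positive.
H is positive definite, so the origin is a strict local minimum.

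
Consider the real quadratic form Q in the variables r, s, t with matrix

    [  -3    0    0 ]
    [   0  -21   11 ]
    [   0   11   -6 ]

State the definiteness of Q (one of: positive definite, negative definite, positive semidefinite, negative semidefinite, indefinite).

negative definite

Leading principal minors: Δ_1 = -3, Δ_2 = 63, Δ_3 = -15.
The signs alternate starting with Δ_1 < 0, so by Sylvester's criterion Q is negative definite.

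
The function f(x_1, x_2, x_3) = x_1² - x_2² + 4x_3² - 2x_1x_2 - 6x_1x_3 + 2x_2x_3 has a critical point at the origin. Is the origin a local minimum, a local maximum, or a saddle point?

saddle point

The Hessian at the origin is H = [[2, -2, -6], [-2, -2, 2], [-6, 2, 8]].
Applying the same elementary operations to the rows and columns of H produces a congruent diagonal matrix with entries 2, -4, -6.
Counting signs: 1 positive, 2 negative.
H is indefinite, so the origin is a saddle point.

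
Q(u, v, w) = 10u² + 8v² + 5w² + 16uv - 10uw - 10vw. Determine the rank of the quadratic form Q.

The symmetric matrix is A = [[10, 8, -5], [8, 8, -5], [-5, -5, 5]].
An LDLᵀ factorisation of A has diagonal entries 10, 8/5, 15/8.
That gives 3 positive pivots.
The rank is the number of nonzero pivots: 3.

3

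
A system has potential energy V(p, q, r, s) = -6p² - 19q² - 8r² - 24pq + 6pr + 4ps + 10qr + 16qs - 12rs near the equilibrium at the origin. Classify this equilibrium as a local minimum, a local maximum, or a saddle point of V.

The Hessian at the origin is H = [[-12, -24, 6, 4], [-24, -38, 10, 16], [6, 10, -16, -12], [4, 16, -12, 0]].
Row-reducing H symmetrically gives the diagonal entries -12, 10, -67/5, 40/201.
Counting signs: 2 positive, 2 negative.
H is indefinite, so the origin is a saddle point.

saddle point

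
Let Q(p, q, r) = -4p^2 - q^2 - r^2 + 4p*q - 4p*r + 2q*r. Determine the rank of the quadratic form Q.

1

Write A = [[-4, 2, -2], [2, -1, 1], [-2, 1, -1]].
Congruent diagonalization of A (simultaneous row and column reduction) yields pivots -4, 0, 0.
Counting signs: 1 negative, 2 zero.
The rank is the number of nonzero pivots: 1.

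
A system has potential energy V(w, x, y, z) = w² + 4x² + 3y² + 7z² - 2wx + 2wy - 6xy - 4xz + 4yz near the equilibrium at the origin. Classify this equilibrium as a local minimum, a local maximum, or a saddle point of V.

The Hessian at the origin is H = [[2, -2, 2, 0], [-2, 8, -6, -4], [2, -6, 6, 4], [0, -4, 4, 14]].
Row-reducing H symmetrically gives the diagonal entries 2, 6, 4/3, 10.
That gives 4 positive pivots.
H is positive definite, so the origin is a strict local minimum.

local minimum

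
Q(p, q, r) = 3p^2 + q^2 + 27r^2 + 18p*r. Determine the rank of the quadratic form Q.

Write A = [[3, 0, 9], [0, 1, 0], [9, 0, 27]].
Applying the same elementary operations to the rows and columns of A produces a congruent diagonal matrix with entries 3, 1, 0.
That gives 2 positive, 1 zero pivots.
The rank is the number of nonzero pivots: 2.

2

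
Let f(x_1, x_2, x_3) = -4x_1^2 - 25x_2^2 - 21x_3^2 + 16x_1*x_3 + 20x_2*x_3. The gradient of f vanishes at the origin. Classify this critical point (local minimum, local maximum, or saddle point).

local maximum

The Hessian at the origin is H = [[-8, 0, 16], [0, -50, 20], [16, 20, -42]].
Congruent diagonalization of H (simultaneous row and column reduction) yields pivots -8, -50, -2.
So there are 3 negative pivots.
H is negative definite, so the origin is a strict local maximum.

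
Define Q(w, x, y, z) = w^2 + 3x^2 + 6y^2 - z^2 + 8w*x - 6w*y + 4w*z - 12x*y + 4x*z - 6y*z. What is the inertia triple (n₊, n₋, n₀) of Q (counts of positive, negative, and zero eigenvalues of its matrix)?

(1, 3, 0)

The symmetric matrix is A = [[1, 4, -3, 2], [4, 3, -6, 2], [-3, -6, 6, -3], [2, 2, -3, -1]].
Applying the same elementary operations to the rows and columns of A produces a congruent diagonal matrix with entries 1, -13, -3/13, -2.
Counting signs: 1 positive, 3 negative.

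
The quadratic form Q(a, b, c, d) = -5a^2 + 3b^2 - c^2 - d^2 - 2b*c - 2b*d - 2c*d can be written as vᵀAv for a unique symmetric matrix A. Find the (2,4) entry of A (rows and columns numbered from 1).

The coefficient of b·d in Q is -2. For a symmetric A this equals A[2,4] + A[4,2] = 2·A[2,4].
So A[2,4] = -2/2 = -1.

-1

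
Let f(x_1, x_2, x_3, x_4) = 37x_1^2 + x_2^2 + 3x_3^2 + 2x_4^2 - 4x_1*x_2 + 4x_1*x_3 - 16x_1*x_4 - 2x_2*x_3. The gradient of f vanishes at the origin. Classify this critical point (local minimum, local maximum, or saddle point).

The Hessian at the origin is H = [[74, -4, 4, -16], [-4, 2, -2, 0], [4, -2, 6, 0], [-16, 0, 0, 4]].
Congruent diagonalization of H (simultaneous row and column reduction) yields pivots 74, 66/37, 4, 4/33.
That gives 4 positive pivots.
H is positive definite, so the origin is a strict local minimum.

local minimum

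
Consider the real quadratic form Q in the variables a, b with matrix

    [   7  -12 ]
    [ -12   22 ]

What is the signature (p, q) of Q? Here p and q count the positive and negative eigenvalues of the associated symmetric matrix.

Congruent diagonalization of A (simultaneous row and column reduction) yields pivots 7, 10/7.
So there are 2 positive pivots.

(2, 0)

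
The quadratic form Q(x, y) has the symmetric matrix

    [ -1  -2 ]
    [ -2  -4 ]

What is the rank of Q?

1

Congruent diagonalization of A (simultaneous row and column reduction) yields pivots -1, 0.
Counting signs: 1 negative, 1 zero.
The rank is the number of nonzero pivots: 1.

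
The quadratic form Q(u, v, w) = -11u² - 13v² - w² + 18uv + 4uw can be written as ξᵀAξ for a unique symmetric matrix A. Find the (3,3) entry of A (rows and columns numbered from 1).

-1

The coefficient of w² in Q is -1, and that is exactly A[3,3].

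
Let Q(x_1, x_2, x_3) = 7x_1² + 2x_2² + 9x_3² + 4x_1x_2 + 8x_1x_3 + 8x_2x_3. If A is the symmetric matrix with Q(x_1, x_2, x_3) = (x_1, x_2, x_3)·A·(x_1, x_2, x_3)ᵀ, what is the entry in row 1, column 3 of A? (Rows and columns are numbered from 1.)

4

The coefficient of x_1·x_3 in Q is 8. For a symmetric A this equals A[1,3] + A[3,1] = 2·A[1,3].
So A[1,3] = 8/2 = 4.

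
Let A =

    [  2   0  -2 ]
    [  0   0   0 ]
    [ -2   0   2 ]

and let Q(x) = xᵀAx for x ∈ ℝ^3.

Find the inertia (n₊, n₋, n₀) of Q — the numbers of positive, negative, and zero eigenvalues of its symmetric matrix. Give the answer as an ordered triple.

Row-reducing A symmetrically gives the diagonal entries 2, 0, 0.
So there are 1 positive, 2 zero pivots.

(1, 0, 2)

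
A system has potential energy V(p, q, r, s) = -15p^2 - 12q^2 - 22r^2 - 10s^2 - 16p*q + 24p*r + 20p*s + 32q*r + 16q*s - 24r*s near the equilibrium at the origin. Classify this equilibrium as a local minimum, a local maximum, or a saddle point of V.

The Hessian at the origin is H = [[-30, -16, 24, 20], [-16, -24, 32, 16], [24, 32, -44, -24], [20, 16, -24, -20]].
Row-reducing H symmetrically gives the diagonal entries -30, -232/15, -28/29, -20/7.
That gives 4 negative pivots.
H is negative definite, so the origin is a strict local maximum.

local maximum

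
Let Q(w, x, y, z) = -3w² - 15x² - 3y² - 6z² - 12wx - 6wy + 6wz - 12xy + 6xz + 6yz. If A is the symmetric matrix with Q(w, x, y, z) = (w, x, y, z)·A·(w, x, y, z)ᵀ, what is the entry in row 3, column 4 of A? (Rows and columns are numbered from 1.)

3

The coefficient of y·z in Q is 6. For a symmetric A this equals A[3,4] + A[4,3] = 2·A[3,4].
So A[3,4] = 6/2 = 3.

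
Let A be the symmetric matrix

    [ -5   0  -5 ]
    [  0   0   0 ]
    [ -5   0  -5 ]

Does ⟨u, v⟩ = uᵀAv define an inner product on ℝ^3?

no

Applying the same elementary operations to the rows and columns of A produces a congruent diagonal matrix with entries -5, 0, 0.
Counting signs: 1 negative, 2 zero.
Hence Q is negative semidefinite.
⟨·,·⟩ is an inner product exactly when A is positive definite.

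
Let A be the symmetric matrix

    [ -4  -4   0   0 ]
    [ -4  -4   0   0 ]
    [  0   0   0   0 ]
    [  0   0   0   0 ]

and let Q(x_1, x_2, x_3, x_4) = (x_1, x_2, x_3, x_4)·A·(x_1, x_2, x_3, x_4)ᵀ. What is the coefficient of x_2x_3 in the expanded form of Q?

The coefficient of x_2x_3 is A[2,3] + A[3,2] = 2·0 = 0.

0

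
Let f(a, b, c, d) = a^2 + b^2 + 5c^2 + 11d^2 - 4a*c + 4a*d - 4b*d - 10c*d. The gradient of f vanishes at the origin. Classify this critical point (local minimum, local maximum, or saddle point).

The Hessian at the origin is H = [[2, 0, -4, 4], [0, 2, 0, -4], [-4, 0, 10, -10], [4, -4, -10, 22]].
Symmetric row and column elimination reduces H to a congruent diagonal form with pivots 2, 2, 2, 4.
Counting signs: 4 positive.
H is positive definite, so the origin is a strict local minimum.

local minimum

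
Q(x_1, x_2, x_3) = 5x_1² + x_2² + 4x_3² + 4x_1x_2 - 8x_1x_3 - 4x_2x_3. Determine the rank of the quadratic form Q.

The associated matrix is A = [[5, 2, -4], [2, 1, -2], [-4, -2, 4]].
Congruent diagonalization of A (simultaneous row and column reduction) yields pivots 5, 1/5, 0.
That gives 2 positive, 1 zero pivots.
The rank is the number of nonzero pivots: 2.

2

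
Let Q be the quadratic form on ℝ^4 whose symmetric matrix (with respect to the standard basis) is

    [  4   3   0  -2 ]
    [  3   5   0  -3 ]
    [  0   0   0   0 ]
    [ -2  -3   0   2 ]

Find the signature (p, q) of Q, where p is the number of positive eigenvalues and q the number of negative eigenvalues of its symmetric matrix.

Applying the same elementary operations to the rows and columns of A produces a congruent diagonal matrix with entries 4, 11/4, 0, 2/11.
That gives 3 positive, 1 zero pivots.

(3, 0)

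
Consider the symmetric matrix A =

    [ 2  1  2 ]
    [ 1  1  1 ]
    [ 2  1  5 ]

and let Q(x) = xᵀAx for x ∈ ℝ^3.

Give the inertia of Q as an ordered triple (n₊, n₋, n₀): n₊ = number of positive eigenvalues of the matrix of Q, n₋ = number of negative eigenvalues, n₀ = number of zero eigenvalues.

(3, 0, 0)

An LDLᵀ factorisation of A has diagonal entries 2, 1/2, 3.
Counting signs: 3 positive.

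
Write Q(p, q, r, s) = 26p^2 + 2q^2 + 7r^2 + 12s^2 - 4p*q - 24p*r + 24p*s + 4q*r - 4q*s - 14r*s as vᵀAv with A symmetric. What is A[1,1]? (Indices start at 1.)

26

The coefficient of p^2 in Q is 26, and that is exactly A[1,1].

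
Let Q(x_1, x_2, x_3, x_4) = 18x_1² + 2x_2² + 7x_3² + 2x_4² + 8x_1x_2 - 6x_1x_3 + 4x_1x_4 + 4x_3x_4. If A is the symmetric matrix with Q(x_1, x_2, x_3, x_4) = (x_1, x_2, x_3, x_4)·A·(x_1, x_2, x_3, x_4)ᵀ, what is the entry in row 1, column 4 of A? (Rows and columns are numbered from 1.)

The coefficient of x_1·x_4 in Q is 4. For a symmetric A this equals A[1,4] + A[4,1] = 2·A[1,4].
So A[1,4] = 4/2 = 2.

2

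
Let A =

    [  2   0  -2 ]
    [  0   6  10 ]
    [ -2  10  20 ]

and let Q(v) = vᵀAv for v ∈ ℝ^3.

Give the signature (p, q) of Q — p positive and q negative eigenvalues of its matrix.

Congruent diagonalization of A (simultaneous row and column reduction) yields pivots 2, 6, 4/3.
So there are 3 positive pivots.

(3, 0)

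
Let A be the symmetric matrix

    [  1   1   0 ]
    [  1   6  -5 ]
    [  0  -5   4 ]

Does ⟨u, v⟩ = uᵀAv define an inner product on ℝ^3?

Congruent diagonalization of A (simultaneous row and column reduction) yields pivots 1, 5, -1.
Counting signs: 2 positive, 1 negative.
Hence Q is indefinite.
⟨·,·⟩ is an inner product exactly when A is positive definite.

no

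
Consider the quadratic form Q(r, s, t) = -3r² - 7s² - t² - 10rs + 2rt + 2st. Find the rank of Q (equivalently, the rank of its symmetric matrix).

3

Write A = [[-3, -5, 1], [-5, -7, 1], [1, 1, -1]].
Row-reducing A symmetrically gives the diagonal entries -3, 4/3, -1.
So there are 1 positive, 2 negative pivots.
The rank is the number of nonzero pivots: 3.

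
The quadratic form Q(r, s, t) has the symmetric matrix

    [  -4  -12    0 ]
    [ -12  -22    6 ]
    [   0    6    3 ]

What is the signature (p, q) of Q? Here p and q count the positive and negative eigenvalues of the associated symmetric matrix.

(2, 1)

Symmetric row and column elimination reduces A to a congruent diagonal form with pivots -4, 14, 3/7.
So there are 2 positive, 1 negative pivots.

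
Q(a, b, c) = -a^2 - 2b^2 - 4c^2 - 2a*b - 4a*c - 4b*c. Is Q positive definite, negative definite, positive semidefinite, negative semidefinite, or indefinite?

The symmetric matrix is A = [[-1, -1, -2], [-1, -2, -2], [-2, -2, -4]].
Applying the same elementary operations to the rows and columns of A produces a congruent diagonal matrix with entries -1, -1, 0.
That gives 2 negative, 1 zero pivots.
Hence Q is negative semidefinite.

negative semidefinite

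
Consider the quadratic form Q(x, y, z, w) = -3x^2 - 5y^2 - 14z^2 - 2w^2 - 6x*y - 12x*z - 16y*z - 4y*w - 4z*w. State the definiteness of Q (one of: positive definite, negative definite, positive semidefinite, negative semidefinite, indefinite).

Write A = [[-3, -3, -6, 0], [-3, -5, -8, -2], [-6, -8, -14, -2], [0, -2, -2, -2]].
Applying the same elementary operations to the rows and columns of A produces a congruent diagonal matrix with entries -3, -2, 0, 0.
So there are 2 negative, 2 zero pivots.
Hence Q is negative semidefinite.

negative semidefinite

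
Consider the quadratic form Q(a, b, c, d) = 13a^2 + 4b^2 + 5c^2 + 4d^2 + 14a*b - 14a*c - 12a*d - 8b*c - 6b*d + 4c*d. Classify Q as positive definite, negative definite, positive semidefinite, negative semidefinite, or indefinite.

positive semidefinite

The associated matrix is A = [[13, 7, -7, -6], [7, 4, -4, -3], [-7, -4, 5, 2], [-6, -3, 2, 4]].
Applying the same elementary operations to the rows and columns of A produces a congruent diagonal matrix with entries 13, 3/13, 1, 0.
That gives 3 positive, 1 zero pivots.
Hence Q is positive semidefinite.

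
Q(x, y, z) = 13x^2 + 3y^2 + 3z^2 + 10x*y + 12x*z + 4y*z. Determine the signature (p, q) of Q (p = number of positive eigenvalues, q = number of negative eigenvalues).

(3, 0)

The associated matrix is A = [[13, 5, 6], [5, 3, 2], [6, 2, 3]].
An LDLᵀ factorisation of A has diagonal entries 13, 14/13, 1/7.
So there are 3 positive pivots.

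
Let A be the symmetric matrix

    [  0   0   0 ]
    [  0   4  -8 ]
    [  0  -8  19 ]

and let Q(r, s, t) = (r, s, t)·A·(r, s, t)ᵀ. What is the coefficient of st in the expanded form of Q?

-16

The coefficient of st is A[2,3] + A[3,2] = 2·(-8) = -16.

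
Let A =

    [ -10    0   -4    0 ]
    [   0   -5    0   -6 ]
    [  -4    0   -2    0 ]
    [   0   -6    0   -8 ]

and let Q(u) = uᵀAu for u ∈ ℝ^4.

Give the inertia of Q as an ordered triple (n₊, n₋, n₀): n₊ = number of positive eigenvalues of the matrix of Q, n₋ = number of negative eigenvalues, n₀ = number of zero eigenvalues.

(0, 4, 0)

An LDLᵀ factorisation of A has diagonal entries -10, -5, -2/5, -4/5.
That gives 4 negative pivots.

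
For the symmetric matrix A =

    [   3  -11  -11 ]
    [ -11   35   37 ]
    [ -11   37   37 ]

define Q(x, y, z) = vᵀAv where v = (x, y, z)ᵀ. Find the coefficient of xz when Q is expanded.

The coefficient of xz is A[1,3] + A[3,1] = 2·(-11) = -22.

-22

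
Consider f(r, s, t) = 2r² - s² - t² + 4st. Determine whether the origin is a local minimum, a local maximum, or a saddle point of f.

saddle point

The Hessian at the origin is H = [[4, 0, 0], [0, -2, 4], [0, 4, -2]].
Symmetric row and column elimination reduces H to a congruent diagonal form with pivots 4, -2, 6.
So there are 2 positive, 1 negative pivots.
H is indefinite, so the origin is a saddle point.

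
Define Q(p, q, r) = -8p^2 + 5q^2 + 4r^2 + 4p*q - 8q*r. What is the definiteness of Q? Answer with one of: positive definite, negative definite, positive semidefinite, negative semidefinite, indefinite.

indefinite

Write A = [[-8, 2, 0], [2, 5, -4], [0, -4, 4]].
Symmetric row and column elimination reduces A to a congruent diagonal form with pivots -8, 11/2, 12/11.
So there are 2 positive, 1 negative pivots.
Hence Q is indefinite.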